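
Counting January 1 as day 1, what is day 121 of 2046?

May 1, 2046

Jan has 31 days (121 − 31 = 90 remain).
Feb has 28 days (90 − 28 = 62 remain).
Mar has 31 days (62 − 31 = 31 remain).
Apr has 30 days (31 − 30 = 1 remain).
1 into May → May 1.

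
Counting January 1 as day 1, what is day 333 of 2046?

29 November 2046

January has 31 days (333 − 31 = 302 remain).
February has 28 days (302 − 28 = 274 remain).
March has 31 days (274 − 31 = 243 remain).
April has 30 days (243 − 30 = 213 remain).
May has 31 days (213 − 31 = 182 remain).
June has 30 days (182 − 30 = 152 remain).
July has 31 days (152 − 31 = 121 remain).
August has 31 days (121 − 31 = 90 remain).
September has 30 days (90 − 30 = 60 remain).
October has 31 days (60 − 31 = 29 remain).
29 into November → November 29.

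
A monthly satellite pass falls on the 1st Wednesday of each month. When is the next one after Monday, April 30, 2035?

May 2, 2035

April 2035 starts on a Sunday, so its 1st Wednesday is April 4, 2035 (3 days in).
That is not after April 30, 2035, so look at May 2035.
May 2035 starts on a Tuesday, so its 1st Wednesday is May 2, 2035 (1 day in).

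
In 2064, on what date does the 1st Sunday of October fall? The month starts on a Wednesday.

October 2064 begins on a Wednesday, so the first Sunday is October 5 (4 days later).

2064-10-05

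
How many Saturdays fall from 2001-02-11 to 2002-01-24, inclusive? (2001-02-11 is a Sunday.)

2001-02-11 is a Sunday; the first Saturday on or after it is 2001-02-17 (6 days later).
From 2001-02-17 to 2002-01-24: 317 + 24 = 341 days (rest of 2001, to 2002-01-24 in 2002).
341 ÷ 7 = 48 full weeks with remainder 5, so 48 more Saturdays after the first → 49.

49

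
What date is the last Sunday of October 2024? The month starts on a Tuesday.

October 2024 begins on a Tuesday, so the first Sunday is October 6 (5 days later).
October 2024 has 31 days. Adding weeks: 6, 13, 20, 27 — the last one ≤ 31 is the 27th.

October 27, 2024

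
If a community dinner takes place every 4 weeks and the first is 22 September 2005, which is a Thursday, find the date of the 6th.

The 6th occurrence is 5 intervals after the first: 5 × 28 = 140 days after 22 September 2005.
September has 30 days — 8 days to the end of September leaves 132.
October has 31 days (101 left).
November has 30 days (71 left).
December has 31 days (40 left).
January has 31 days (9 left).
9 days into February → 9 February 2006.

9 February 2006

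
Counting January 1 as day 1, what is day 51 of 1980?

January has 31 days (51 − 31 = 20 remain).
20 into February → February 20.

1980-02-20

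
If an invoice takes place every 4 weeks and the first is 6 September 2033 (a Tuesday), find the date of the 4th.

The 4th occurrence is 3 intervals after the first: 3 × 28 = 84 days after 6 September 2033.
September has 30 days — 24 days to the end of September leaves 60.
October has 31 days (29 left).
29 days into November → 29 November 2033.

29 November 2033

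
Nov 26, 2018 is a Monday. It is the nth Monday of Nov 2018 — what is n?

Day 26 falls in week ⌈26/7⌉ of the month.
Days 1–7 hold the 1st Monday, 8–14 the 2nd, 15–21 the 3rd, 22–28 the 4th, 29–31 the 5th.
26 is in the range for the 4th.

4th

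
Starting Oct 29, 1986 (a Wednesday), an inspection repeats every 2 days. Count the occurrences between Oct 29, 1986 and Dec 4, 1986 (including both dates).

Occurrences land 2·i days after Oct 29, 1986 for i = 0, 1, 2, …
The window opens on the start date, so the first occurrence inside is #1 on Oct 29, 1986.
Dec 4, 1986 is 36 days after the start; 36 ÷ 2 = 18 remainder 0. Last occurrence in the window: #19 on Dec 4, 1986.
Occurrences #1 through #19: 19 in total.

19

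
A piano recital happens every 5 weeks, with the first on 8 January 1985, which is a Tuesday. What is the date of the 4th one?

23 April 1985

The 4th occurrence is 3 intervals after the first: 3 × 35 = 105 days after 8 January 1985.
January has 31 days — 23 days to the end of January leaves 82.
February has 28 days (54 left).
March has 31 days (23 left).
23 days into April → 23 April 1985.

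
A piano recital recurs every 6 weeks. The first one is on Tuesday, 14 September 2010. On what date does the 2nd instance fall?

26 October 2010

The 2nd occurrence is 1 interval after the first: 1 × 42 = 42 days after 14 September 2010.
September has 30 days — 16 days to the end of September leaves 26.
26 days into October → 26 October 2010.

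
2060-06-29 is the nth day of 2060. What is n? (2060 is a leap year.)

Days in months before June: 31 + 29 + 31 + 30 + 31 = 152.
Plus 29 days into June → day 181.

181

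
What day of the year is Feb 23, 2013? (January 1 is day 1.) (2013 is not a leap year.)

Days in months before Feb: 31 = 31.
Plus 23 days into Feb → day 54.

54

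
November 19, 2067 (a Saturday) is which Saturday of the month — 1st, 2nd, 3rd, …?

3rd

Day 19 falls in week ⌈19/7⌉ of the month.
Days 1–7 hold the 1st Saturday, 8–14 the 2nd, 15–21 the 3rd, 22–28 the 4th, 29–31 the 5th.
19 is in the range for the 3rd.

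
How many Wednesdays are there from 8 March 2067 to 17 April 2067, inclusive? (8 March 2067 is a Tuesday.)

6

8 March 2067 is a Tuesday; the first Wednesday on or after it is 9 March 2067 (1 day later).
From 9 March 2067 to 17 April 2067: 22 + 17 = 39 days (rest of March, April).
39 ÷ 7 = 5 full weeks with remainder 4, so 5 more Wednesdays after the first → 6.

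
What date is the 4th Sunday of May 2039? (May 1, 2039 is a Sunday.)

May 2039 begins on a Sunday, so the first Sunday is May 1.
The 4th Sunday is 3 weeks later: 1 + 21 = 22.

May 22, 2039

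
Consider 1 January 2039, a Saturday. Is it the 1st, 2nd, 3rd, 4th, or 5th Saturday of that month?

1st

Day 1 falls in week ⌈1/7⌉ of the month.
Days 1–7 hold the 1st Saturday, 8–14 the 2nd, 15–21 the 3rd, 22–28 the 4th, 29–31 the 5th.
1 is in the range for the 1st.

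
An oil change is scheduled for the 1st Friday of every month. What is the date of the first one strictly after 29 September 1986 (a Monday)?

3 October 1986

September 1986 starts on a Monday, so its 1st Friday is 5 September 1986 (4 days in).
That is not after 29 September 1986, so look at October 1986.
October 1986 starts on a Wednesday, so its 1st Friday is 3 October 1986 (2 days in).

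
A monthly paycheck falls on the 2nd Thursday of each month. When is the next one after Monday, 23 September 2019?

September 2019 starts on a Sunday; its first Thursday is the 5th, so the 2nd Thursday is the 12th — 12 September 2019.
That is not after 23 September 2019, so look at October 2019.
October 2019 starts on a Tuesday; its first Thursday is the 3rd, so the 2nd Thursday is the 10th — 10 October 2019.

10 October 2019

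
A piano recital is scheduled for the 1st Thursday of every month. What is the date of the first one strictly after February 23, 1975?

March 6, 1975

February 1975 starts on a Saturday, so its 1st Thursday is February 6, 1975 (5 days in).
That is not after February 23, 1975, so look at March 1975.
March 1975 starts on a Saturday, so its 1st Thursday is March 6, 1975 (5 days in).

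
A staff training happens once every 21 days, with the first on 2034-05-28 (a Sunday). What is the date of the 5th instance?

2034-08-20

The 5th occurrence is 4 intervals after the first: 4 × 21 = 84 days after 2034-05-28.
May has 31 days — 3 days to the end of May leaves 81.
June has 30 days (51 left).
July has 31 days (20 left).
20 days into August → 2034-08-20.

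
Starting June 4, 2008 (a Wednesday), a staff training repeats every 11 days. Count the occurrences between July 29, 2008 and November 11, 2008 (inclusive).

10

Occurrences land 11·i days after June 4, 2008 for i = 0, 1, 2, …
July 29, 2008 is 55 days after the start; 55 ÷ 11 = 5 remainder 0. First occurrence in the window: #6 on July 29, 2008 (5×11 = 55 days in).
November 11, 2008 is 160 days after the start; 160 ÷ 11 = 14 remainder 6. Last occurrence in the window: #15 on November 5, 2008.
Occurrences #6 through #15: 10 in total.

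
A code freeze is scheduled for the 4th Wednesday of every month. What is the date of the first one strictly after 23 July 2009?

26 August 2009

July 2009 starts on a Wednesday; its first Wednesday is the 1st, so the 4th Wednesday is the 22nd — 22 July 2009.
That is not after 23 July 2009, so look at August 2009.
August 2009 starts on a Saturday; its first Wednesday is the 5th, so the 4th Wednesday is the 26th — 26 August 2009.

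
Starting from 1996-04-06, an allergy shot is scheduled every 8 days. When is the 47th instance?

1997-04-09

The 47th occurrence is 46 intervals after the first: 46 × 8 = 368 days after 1996-04-06.
April has 30 days — 24 days to the end of April leaves 344.
May has 31 days (313 left).
June has 30 days (283 left).
July has 31 days (252 left).
August has 31 days (221 left).
September has 30 days (191 left).
October has 31 days (160 left).
November has 30 days (130 left).
December has 31 days (99 left).
January has 31 days (68 left).
February has 28 days (40 left).
March has 31 days (9 left).
9 days into April → 1997-04-09.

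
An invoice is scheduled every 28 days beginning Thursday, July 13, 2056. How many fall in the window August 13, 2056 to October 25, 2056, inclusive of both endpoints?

2

Occurrences land 28·i days after July 13, 2056 for i = 0, 1, 2, …
August 13, 2056 is 31 days after the start; 31 ÷ 28 = 1 remainder 3; since the remainder is 3, round up to i = 2. First occurrence in the window: #3 on September 7, 2056 (2×28 = 56 days in).
October 25, 2056 is 104 days after the start; 104 ÷ 28 = 3 remainder 20. Last occurrence in the window: #4 on October 5, 2056.
Occurrences #3 through #4: 2 in total.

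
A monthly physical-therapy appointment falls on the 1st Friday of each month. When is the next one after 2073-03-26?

March 2073 starts on a Wednesday, so its 1st Friday is 2073-03-03 (2 days in).
That is not after 2073-03-26, so look at April 2073.
April 2073 starts on a Saturday, so its 1st Friday is 2073-04-07 (6 days in).

2073-04-07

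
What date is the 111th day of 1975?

April 21, 1975

January has 31 days (111 − 31 = 80 remain).
February has 28 days (80 − 28 = 52 remain).
March has 31 days (52 − 31 = 21 remain).
21 into April → April 21.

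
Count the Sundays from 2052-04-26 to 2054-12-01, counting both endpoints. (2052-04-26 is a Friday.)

2052-04-26 is a Friday; the first Sunday on or after it is 2052-04-28 (2 days later).
From 2052-04-28 to 2054-12-01: 247 + 365 + 335 = 947 days (rest of 2052, 2053, to 2054-12-01 in 2054).
947 ÷ 7 = 135 full weeks with remainder 2, so 135 more Sundays after the first → 136.

136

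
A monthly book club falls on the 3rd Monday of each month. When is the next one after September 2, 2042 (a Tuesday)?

September 15, 2042

September 2042 starts on a Monday; its first Monday is the 1st, so the 3rd Monday is the 15th — September 15, 2042.
September 15, 2042 is after September 2, 2042, so that is the next one.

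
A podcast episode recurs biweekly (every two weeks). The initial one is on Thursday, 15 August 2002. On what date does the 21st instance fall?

The 21st occurrence is 20 intervals after the first: 20 × 14 = 280 days after 15 August 2002.
August has 31 days — 16 days to the end of August leaves 264.
September has 30 days (234 left).
October has 31 days (203 left).
November has 30 days (173 left).
December has 31 days (142 left).
January has 31 days (111 left).
February has 28 days (83 left).
March has 31 days (52 left).
April has 30 days (22 left).
22 days into May → 22 May 2003.

22 May 2003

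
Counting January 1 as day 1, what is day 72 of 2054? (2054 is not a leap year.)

Jan has 31 days (72 − 31 = 41 remain).
Feb has 28 days (41 − 28 = 13 remain).
13 into Mar → Mar 13.

Mar 13, 2054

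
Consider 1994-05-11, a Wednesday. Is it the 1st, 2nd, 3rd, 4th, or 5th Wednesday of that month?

Day 11 falls in week ⌈11/7⌉ of the month.
Days 1–7 hold the 1st Wednesday, 8–14 the 2nd, 15–21 the 3rd, 22–28 the 4th, 29–31 the 5th.
11 is in the range for the 2nd.

2nd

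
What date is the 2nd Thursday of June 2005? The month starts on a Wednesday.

June 2005 begins on a Wednesday, so the first Thursday is June 2 (1 day later).
The 2nd Thursday is 1 weeks later: 2 + 7 = 9.

9 June 2005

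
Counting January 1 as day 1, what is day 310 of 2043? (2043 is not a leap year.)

6 November 2043

January has 31 days (310 − 31 = 279 remain).
February has 28 days (279 − 28 = 251 remain).
March has 31 days (251 − 31 = 220 remain).
April has 30 days (220 − 30 = 190 remain).
May has 31 days (190 − 31 = 159 remain).
June has 30 days (159 − 30 = 129 remain).
July has 31 days (129 − 31 = 98 remain).
August has 31 days (98 − 31 = 67 remain).
September has 30 days (67 − 30 = 37 remain).
October has 31 days (37 − 31 = 6 remain).
6 into November → November 6.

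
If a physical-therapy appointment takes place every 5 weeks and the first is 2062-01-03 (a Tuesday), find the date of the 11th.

The 11th occurrence is 10 intervals after the first: 10 × 35 = 350 days after 2062-01-03.
January has 31 days — 28 days to the end of January leaves 322.
February has 28 days (294 left).
March has 31 days (263 left).
April has 30 days (233 left).
May has 31 days (202 left).
June has 30 days (172 left).
July has 31 days (141 left).
August has 31 days (110 left).
September has 30 days (80 left).
October has 31 days (49 left).
November has 30 days (19 left).
19 days into December → 2062-12-19.

2062-12-19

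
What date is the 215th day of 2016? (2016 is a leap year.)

January has 31 days (215 − 31 = 184 remain).
February has 29 days (184 − 29 = 155 remain).
March has 31 days (155 − 31 = 124 remain).
April has 30 days (124 − 30 = 94 remain).
May has 31 days (94 − 31 = 63 remain).
June has 30 days (63 − 30 = 33 remain).
July has 31 days (33 − 31 = 2 remain).
2 into August → August 2.

2016-08-02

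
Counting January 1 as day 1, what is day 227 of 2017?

Aug 15, 2017

Jan has 31 days (227 − 31 = 196 remain).
Feb has 28 days (196 − 28 = 168 remain).
Mar has 31 days (168 − 31 = 137 remain).
Apr has 30 days (137 − 30 = 107 remain).
May has 31 days (107 − 31 = 76 remain).
Jun has 30 days (76 − 30 = 46 remain).
Jul has 31 days (46 − 31 = 15 remain).
15 into Aug → Aug 15.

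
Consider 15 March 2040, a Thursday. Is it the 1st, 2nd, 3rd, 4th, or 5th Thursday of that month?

3rd

Day 15 falls in week ⌈15/7⌉ of the month.
Days 1–7 hold the 1st Thursday, 8–14 the 2nd, 15–21 the 3rd, 22–28 the 4th, 29–31 the 5th.
15 is in the range for the 3rd.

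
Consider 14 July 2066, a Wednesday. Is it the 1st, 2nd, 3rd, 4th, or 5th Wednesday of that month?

Day 14 falls in week ⌈14/7⌉ of the month.
Days 1–7 hold the 1st Wednesday, 8–14 the 2nd, 15–21 the 3rd, 22–28 the 4th, 29–31 the 5th.
14 is in the range for the 2nd.

2nd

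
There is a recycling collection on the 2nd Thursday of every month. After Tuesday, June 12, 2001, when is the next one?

June 2001 starts on a Friday; its first Thursday is the 7th, so the 2nd Thursday is the 14th — June 14, 2001.
June 14, 2001 is after June 12, 2001, so that is the next one.

June 14, 2001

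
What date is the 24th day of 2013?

Jan 24, 2013

24 into Jan → Jan 24.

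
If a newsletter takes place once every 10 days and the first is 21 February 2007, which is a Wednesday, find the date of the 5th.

The 5th occurrence is 4 intervals after the first: 4 × 10 = 40 days after 21 February 2007.
February has 28 days — 7 days to the end of February leaves 33.
March has 31 days (2 left).
2 days into April → 2 April 2007.

2 April 2007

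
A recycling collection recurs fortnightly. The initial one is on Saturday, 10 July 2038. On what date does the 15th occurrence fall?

22 January 2039

The 15th occurrence is 14 intervals after the first: 14 × 14 = 196 days after 10 July 2038.
July has 31 days — 21 days to the end of July leaves 175.
August has 31 days (144 left).
September has 30 days (114 left).
October has 31 days (83 left).
November has 30 days (53 left).
December has 31 days (22 left).
22 days into January → 22 January 2039.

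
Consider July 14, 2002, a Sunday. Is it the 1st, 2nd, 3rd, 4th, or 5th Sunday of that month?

2nd

Day 14 falls in week ⌈14/7⌉ of the month.
Days 1–7 hold the 1st Sunday, 8–14 the 2nd, 15–21 the 3rd, 22–28 the 4th, 29–31 the 5th.
14 is in the range for the 2nd.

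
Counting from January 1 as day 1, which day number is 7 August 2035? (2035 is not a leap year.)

219

Days in months before August: 31 + 28 + 31 + 30 + 31 + 30 + 31 = 212.
Plus 7 days into August → day 219.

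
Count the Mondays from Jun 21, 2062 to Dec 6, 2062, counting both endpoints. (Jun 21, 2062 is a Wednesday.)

24

Jun 21, 2062 is a Wednesday; the first Monday on or after it is Jun 26, 2062 (5 days later).
From Jun 26, 2062 to Dec 6, 2062: 4 + 31 + 31 + 30 + 31 + 30 + 6 = 163 days (rest of Jun, Jul, Aug, Sep, Oct, Nov, Dec).
163 ÷ 7 = 23 full weeks with remainder 2, so 23 more Mondays after the first → 24.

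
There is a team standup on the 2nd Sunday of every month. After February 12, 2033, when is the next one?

February 13, 2033

February 2033 starts on a Tuesday; its first Sunday is the 6th, so the 2nd Sunday is the 13th — February 13, 2033.
February 13, 2033 is after February 12, 2033, so that is the next one.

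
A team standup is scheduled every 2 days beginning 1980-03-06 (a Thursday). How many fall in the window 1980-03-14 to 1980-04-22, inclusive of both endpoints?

20

Occurrences land 2·i days after 1980-03-06 for i = 0, 1, 2, …
1980-03-14 is 8 days after the start; 8 ÷ 2 = 4 remainder 0. First occurrence in the window: #5 on 1980-03-14 (4×2 = 8 days in).
1980-04-22 is 47 days after the start; 47 ÷ 2 = 23 remainder 1. Last occurrence in the window: #24 on 1980-04-21.
Occurrences #5 through #24: 20 in total.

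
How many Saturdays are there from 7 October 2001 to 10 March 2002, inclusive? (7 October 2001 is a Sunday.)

7 October 2001 is a Sunday; the first Saturday on or after it is 13 October 2001 (6 days later).
From 13 October 2001 to 10 March 2002: 18 + 30 + 31 + 31 + 28 + 10 = 148 days (rest of October, November, December, January, February, March).
148 ÷ 7 = 21 full weeks with remainder 1, so 21 more Saturdays after the first → 22.

22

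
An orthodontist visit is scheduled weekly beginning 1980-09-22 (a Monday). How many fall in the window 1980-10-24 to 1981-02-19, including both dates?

17

Occurrences land 7·i days after 1980-09-22 for i = 0, 1, 2, …
1980-10-24 is 32 days after the start; 32 ÷ 7 = 4 remainder 4; since the remainder is 4, round up to i = 5. First occurrence in the window: #6 on 1980-10-27 (5×7 = 35 days in).
1981-02-19 is 150 days after the start; 150 ÷ 7 = 21 remainder 3. Last occurrence in the window: #22 on 1981-02-16.
Occurrences #6 through #22: 17 in total.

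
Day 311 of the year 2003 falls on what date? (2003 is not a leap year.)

January has 31 days (311 − 31 = 280 remain).
February has 28 days (280 − 28 = 252 remain).
March has 31 days (252 − 31 = 221 remain).
April has 30 days (221 − 30 = 191 remain).
May has 31 days (191 − 31 = 160 remain).
June has 30 days (160 − 30 = 130 remain).
July has 31 days (130 − 31 = 99 remain).
August has 31 days (99 − 31 = 68 remain).
September has 30 days (68 − 30 = 38 remain).
October has 31 days (38 − 31 = 7 remain).
7 into November → November 7.

November 7, 2003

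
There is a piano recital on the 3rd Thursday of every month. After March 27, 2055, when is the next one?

April 15, 2055

March 2055 starts on a Monday; its first Thursday is the 4th, so the 3rd Thursday is the 18th — March 18, 2055.
That is not after March 27, 2055, so look at April 2055.
April 2055 starts on a Thursday; its first Thursday is the 1st, so the 3rd Thursday is the 15th — April 15, 2055.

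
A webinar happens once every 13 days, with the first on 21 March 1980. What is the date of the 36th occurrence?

19 June 1981

The 36th occurrence is 35 intervals after the first: 35 × 13 = 455 days after 21 March 1980.
March has 31 days — 10 days to the end of March leaves 445.
From end of March to end of 1980 is 275 days (170 left).
January has 31 days (139 left).
February has 28 days (111 left).
March has 31 days (80 left).
April has 30 days (50 left).
May has 31 days (19 left).
19 days into June → 19 June 1981.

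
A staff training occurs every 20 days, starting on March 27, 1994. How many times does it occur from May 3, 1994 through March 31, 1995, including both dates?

17

Occurrences land 20·i days after March 27, 1994 for i = 0, 1, 2, …
May 3, 1994 is 37 days after the start; 37 ÷ 20 = 1 remainder 17; since the remainder is 17, round up to i = 2. First occurrence in the window: #3 on May 6, 1994 (2×20 = 40 days in).
March 31, 1995 is 369 days after the start; 369 ÷ 20 = 18 remainder 9. Last occurrence in the window: #19 on March 22, 1995.
Occurrences #3 through #19: 17 in total.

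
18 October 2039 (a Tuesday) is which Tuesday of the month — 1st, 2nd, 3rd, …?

Day 18 falls in week ⌈18/7⌉ of the month.
Days 1–7 hold the 1st Tuesday, 8–14 the 2nd, 15–21 the 3rd, 22–28 the 4th, 29–31 the 5th.
18 is in the range for the 3rd.

3rd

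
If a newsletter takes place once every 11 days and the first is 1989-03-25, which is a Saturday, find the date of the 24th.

1989-12-03

The 24th occurrence is 23 intervals after the first: 23 × 11 = 253 days after 1989-03-25.
March has 31 days — 6 days to the end of March leaves 247.
April has 30 days (217 left).
May has 31 days (186 left).
June has 30 days (156 left).
July has 31 days (125 left).
August has 31 days (94 left).
September has 30 days (64 left).
October has 31 days (33 left).
November has 30 days (3 left).
3 days into December → 1989-12-03.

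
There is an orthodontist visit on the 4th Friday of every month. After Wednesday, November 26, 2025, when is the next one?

November 2025 starts on a Saturday; its first Friday is the 7th, so the 4th Friday is the 28th — November 28, 2025.
November 28, 2025 is after November 26, 2025, so that is the next one.

November 28, 2025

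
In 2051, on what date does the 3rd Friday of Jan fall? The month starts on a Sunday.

Jan 20, 2051

Jan 2051 begins on a Sunday, so the first Friday is Jan 6 (5 days later).
The 3rd Friday is 2 weeks later: 6 + 14 = 20.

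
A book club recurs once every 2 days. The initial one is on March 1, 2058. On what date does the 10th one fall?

March 19, 2058

The 10th occurrence is 9 intervals after the first: 9 × 2 = 18 days after March 1, 2058.
18 days later is March 19, 2058.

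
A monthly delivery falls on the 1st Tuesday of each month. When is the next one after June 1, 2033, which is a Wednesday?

June 2033 starts on a Wednesday, so its 1st Tuesday is June 7, 2033 (6 days in).
June 7, 2033 is after June 1, 2033, so that is the next one.

June 7, 2033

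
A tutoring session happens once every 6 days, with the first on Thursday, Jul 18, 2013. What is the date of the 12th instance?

The 12th occurrence is 11 intervals after the first: 11 × 6 = 66 days after Jul 18, 2013.
Jul has 31 days — 13 days to the end of Jul leaves 53.
Aug has 31 days (22 left).
22 days into Sep → Sep 22, 2013.

Sep 22, 2013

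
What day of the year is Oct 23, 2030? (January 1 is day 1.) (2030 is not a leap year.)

Days in months before Oct: 31 + 28 + 31 + 30 + 31 + 30 + 31 + 31 + 30 = 273.
Plus 23 days into Oct → day 296.

296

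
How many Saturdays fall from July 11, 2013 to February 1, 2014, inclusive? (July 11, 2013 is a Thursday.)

30

July 11, 2013 is a Thursday; the first Saturday on or after it is July 13, 2013 (2 days later).
From July 13, 2013 to February 1, 2014: 18 + 31 + 30 + 31 + 30 + 31 + 31 + 1 = 203 days (rest of July, August, September, October, November, December, January, February).
203 ÷ 7 = 29 full weeks with remainder 0, so 29 more Saturdays after the first → 30.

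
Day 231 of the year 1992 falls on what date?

January has 31 days (231 − 31 = 200 remain).
February has 29 days (200 − 29 = 171 remain).
March has 31 days (171 − 31 = 140 remain).
April has 30 days (140 − 30 = 110 remain).
May has 31 days (110 − 31 = 79 remain).
June has 30 days (79 − 30 = 49 remain).
July has 31 days (49 − 31 = 18 remain).
18 into August → August 18.

18 August 1992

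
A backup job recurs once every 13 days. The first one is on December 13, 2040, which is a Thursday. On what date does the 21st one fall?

August 30, 2041

The 21st occurrence is 20 intervals after the first: 20 × 13 = 260 days after December 13, 2040.
December has 31 days — 18 days to the end of December leaves 242.
January has 31 days (211 left).
February has 28 days (183 left).
March has 31 days (152 left).
April has 30 days (122 left).
May has 31 days (91 left).
June has 30 days (61 left).
July has 31 days (30 left).
30 days into August → August 30, 2041.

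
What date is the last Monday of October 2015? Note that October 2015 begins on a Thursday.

October 2015 begins on a Thursday, so the first Monday is October 5 (4 days later).
October 2015 has 31 days. Adding weeks: 5, 12, 19, 26 — the last one ≤ 31 is the 26th.

26 October 2015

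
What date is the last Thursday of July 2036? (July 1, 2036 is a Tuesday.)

July 2036 begins on a Tuesday, so the first Thursday is July 3 (2 days later).
July 2036 has 31 days. Adding weeks: 3, 10, 17, 24, 31 — the last one ≤ 31 is the 31st.

2036-07-31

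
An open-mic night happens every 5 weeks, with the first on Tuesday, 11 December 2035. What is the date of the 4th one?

The 4th occurrence is 3 intervals after the first: 3 × 35 = 105 days after 11 December 2035.
December has 31 days — 20 days to the end of December leaves 85.
January has 31 days (54 left).
February has 29 days (25 left).
25 days into March → 25 March 2036.

25 March 2036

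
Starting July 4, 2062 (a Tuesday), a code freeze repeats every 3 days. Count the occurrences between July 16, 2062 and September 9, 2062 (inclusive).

19

Occurrences land 3·i days after July 4, 2062 for i = 0, 1, 2, …
July 16, 2062 is 12 days after the start; 12 ÷ 3 = 4 remainder 0. First occurrence in the window: #5 on July 16, 2062 (4×3 = 12 days in).
September 9, 2062 is 67 days after the start; 67 ÷ 3 = 22 remainder 1. Last occurrence in the window: #23 on September 8, 2062.
Occurrences #5 through #23: 19 in total.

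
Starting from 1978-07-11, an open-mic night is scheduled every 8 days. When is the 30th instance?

1979-02-28

The 30th occurrence is 29 intervals after the first: 29 × 8 = 232 days after 1978-07-11.
July has 31 days — 20 days to the end of July leaves 212.
August has 31 days (181 left).
September has 30 days (151 left).
October has 31 days (120 left).
November has 30 days (90 left).
December has 31 days (59 left).
January has 31 days (28 left).
28 days into February → 1979-02-28.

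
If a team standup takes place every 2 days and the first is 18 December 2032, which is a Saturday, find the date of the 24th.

The 24th occurrence is 23 intervals after the first: 23 × 2 = 46 days after 18 December 2032.
December has 31 days — 13 days to the end of December leaves 33.
January has 31 days (2 left).
2 days into February → 2 February 2033.

2 February 2033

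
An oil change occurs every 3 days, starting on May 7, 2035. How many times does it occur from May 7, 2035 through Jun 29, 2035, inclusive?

18

Occurrences land 3·i days after May 7, 2035 for i = 0, 1, 2, …
The window opens on the start date, so the first occurrence inside is #1 on May 7, 2035.
Jun 29, 2035 is 53 days after the start; 53 ÷ 3 = 17 remainder 2. Last occurrence in the window: #18 on Jun 27, 2035.
Occurrences #1 through #18: 18 in total.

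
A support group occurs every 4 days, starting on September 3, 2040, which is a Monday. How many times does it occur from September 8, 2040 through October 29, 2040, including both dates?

13

Occurrences land 4·i days after September 3, 2040 for i = 0, 1, 2, …
September 8, 2040 is 5 days after the start; 5 ÷ 4 = 1 remainder 1; since the remainder is 1, round up to i = 2. First occurrence in the window: #3 on September 11, 2040 (2×4 = 8 days in).
October 29, 2040 is 56 days after the start; 56 ÷ 4 = 14 remainder 0. Last occurrence in the window: #15 on October 29, 2040.
Occurrences #3 through #15: 13 in total.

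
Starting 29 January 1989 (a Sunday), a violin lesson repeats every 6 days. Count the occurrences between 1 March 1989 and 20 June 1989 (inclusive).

Occurrences land 6·i days after 29 January 1989 for i = 0, 1, 2, …
1 March 1989 is 31 days after the start; 31 ÷ 6 = 5 remainder 1; since the remainder is 1, round up to i = 6. First occurrence in the window: #7 on 6 March 1989 (6×6 = 36 days in).
20 June 1989 is 142 days after the start; 142 ÷ 6 = 23 remainder 4. Last occurrence in the window: #24 on 16 June 1989.
Occurrences #7 through #24: 18 in total.

18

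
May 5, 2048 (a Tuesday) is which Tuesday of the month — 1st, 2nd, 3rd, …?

1st

Day 5 falls in week ⌈5/7⌉ of the month.
Days 1–7 hold the 1st Tuesday, 8–14 the 2nd, 15–21 the 3rd, 22–28 the 4th, 29–31 the 5th.
5 is in the range for the 1st.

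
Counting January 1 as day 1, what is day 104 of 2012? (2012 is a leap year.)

Apr 13, 2012

Jan has 31 days (104 − 31 = 73 remain).
Feb has 29 days (73 − 29 = 44 remain).
Mar has 31 days (44 − 31 = 13 remain).
13 into Apr → Apr 13.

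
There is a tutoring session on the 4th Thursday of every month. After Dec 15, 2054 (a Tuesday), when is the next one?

Dec 2054 starts on a Tuesday; its first Thursday is the 3rd, so the 4th Thursday is the 24th — Dec 24, 2054.
Dec 24, 2054 is after Dec 15, 2054, so that is the next one.

Dec 24, 2054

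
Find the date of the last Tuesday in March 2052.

2052-03-26

The first Tuesday of March 2052 is March 5.
March 2052 has 31 days. Adding weeks: 5, 12, 19, 26 — the last one ≤ 31 is the 26th.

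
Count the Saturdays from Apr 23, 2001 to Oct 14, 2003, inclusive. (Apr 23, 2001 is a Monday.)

Apr 23, 2001 is a Monday; the first Saturday on or after it is Apr 28, 2001 (5 days later).
From Apr 28, 2001 to Oct 14, 2003: 247 + 365 + 287 = 899 days (rest of 2001, 2002, to Oct 14, 2003 in 2003).
899 ÷ 7 = 128 full weeks with remainder 3, so 128 more Saturdays after the first → 129.

129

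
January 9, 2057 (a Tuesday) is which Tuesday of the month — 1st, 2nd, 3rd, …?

Day 9 falls in week ⌈9/7⌉ of the month.
Days 1–7 hold the 1st Tuesday, 8–14 the 2nd, 15–21 the 3rd, 22–28 the 4th, 29–31 the 5th.
9 is in the range for the 2nd.

2nd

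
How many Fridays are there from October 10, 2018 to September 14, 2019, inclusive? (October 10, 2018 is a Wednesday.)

49

October 10, 2018 is a Wednesday; the first Friday on or after it is October 12, 2018 (2 days later).
From October 12, 2018 to September 14, 2019: 80 + 257 = 337 days (rest of 2018, to September 14, 2019 in 2019).
337 ÷ 7 = 48 full weeks with remainder 1, so 48 more Fridays after the first → 49.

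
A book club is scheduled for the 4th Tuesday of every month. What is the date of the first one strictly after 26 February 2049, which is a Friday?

February 2049 starts on a Monday; its first Tuesday is the 2nd, so the 4th Tuesday is the 23rd — 23 February 2049.
That is not after 26 February 2049, so look at March 2049.
March 2049 starts on a Monday; its first Tuesday is the 2nd, so the 4th Tuesday is the 23rd — 23 March 2049.

23 March 2049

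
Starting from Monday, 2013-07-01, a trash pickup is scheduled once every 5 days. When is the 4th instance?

The 4th occurrence is 3 intervals after the first: 3 × 5 = 15 days after 2013-07-01.
15 days later is 2013-07-16.

2013-07-16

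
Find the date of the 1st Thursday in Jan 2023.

Jan 5, 2023

Jan 2023 begins on a Sunday, so the first Thursday is Jan 5 (4 days later).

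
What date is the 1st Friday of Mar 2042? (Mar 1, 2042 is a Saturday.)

Mar 7, 2042

Mar 2042 begins on a Saturday, so the first Friday is Mar 7 (6 days later).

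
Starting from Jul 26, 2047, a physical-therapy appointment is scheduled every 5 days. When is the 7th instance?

The 7th occurrence is 6 intervals after the first: 6 × 5 = 30 days after Jul 26, 2047.
Jul has 31 days — 5 days to the end of Jul leaves 25.
25 days into Aug → Aug 25, 2047.

Aug 25, 2047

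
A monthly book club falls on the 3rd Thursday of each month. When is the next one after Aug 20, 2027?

Aug 2027 starts on a Sunday; its first Thursday is the 5th, so the 3rd Thursday is the 19th — Aug 19, 2027.
That is not after Aug 20, 2027, so look at Sep 2027.
Sep 2027 starts on a Wednesday; its first Thursday is the 2nd, so the 3rd Thursday is the 16th — Sep 16, 2027.

Sep 16, 2027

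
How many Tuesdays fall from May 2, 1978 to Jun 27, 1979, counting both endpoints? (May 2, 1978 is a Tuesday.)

May 2, 1978 is a Tuesday; the first Tuesday on or after it is May 2, 1978.
From May 2, 1978 to Jun 27, 1979: 243 + 178 = 421 days (rest of 1978, to Jun 27, 1979 in 1979).
421 ÷ 7 = 60 full weeks with remainder 1, so 60 more Tuesdays after the first → 61.

61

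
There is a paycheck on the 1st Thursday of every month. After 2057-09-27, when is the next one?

September 2057 starts on a Saturday, so its 1st Thursday is 2057-09-06 (5 days in).
That is not after 2057-09-27, so look at October 2057.
October 2057 starts on a Monday, so its 1st Thursday is 2057-10-04 (3 days in).

2057-10-04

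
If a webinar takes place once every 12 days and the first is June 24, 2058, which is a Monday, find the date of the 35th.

The 35th occurrence is 34 intervals after the first: 34 × 12 = 408 days after June 24, 2058.
June has 30 days — 6 days to the end of June leaves 402.
From end of June to end of 2058 is 184 days (218 left).
January has 31 days (187 left).
February has 28 days (159 left).
March has 31 days (128 left).
April has 30 days (98 left).
May has 31 days (67 left).
June has 30 days (37 left).
July has 31 days (6 left).
6 days into August → August 6, 2059.

August 6, 2059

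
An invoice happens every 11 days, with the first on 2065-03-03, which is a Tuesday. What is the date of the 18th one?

2065-09-06

The 18th occurrence is 17 intervals after the first: 17 × 11 = 187 days after 2065-03-03.
March has 31 days — 28 days to the end of March leaves 159.
April has 30 days (129 left).
May has 31 days (98 left).
June has 30 days (68 left).
July has 31 days (37 left).
August has 31 days (6 left).
6 days into September → 2065-09-06.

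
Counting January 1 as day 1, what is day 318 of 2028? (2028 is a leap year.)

January has 31 days (318 − 31 = 287 remain).
February has 29 days (287 − 29 = 258 remain).
March has 31 days (258 − 31 = 227 remain).
April has 30 days (227 − 30 = 197 remain).
May has 31 days (197 − 31 = 166 remain).
June has 30 days (166 − 30 = 136 remain).
July has 31 days (136 − 31 = 105 remain).
August has 31 days (105 − 31 = 74 remain).
September has 30 days (74 − 30 = 44 remain).
October has 31 days (44 − 31 = 13 remain).
13 into November → November 13.

13 November 2028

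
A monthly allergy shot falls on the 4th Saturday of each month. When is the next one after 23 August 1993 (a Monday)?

August 1993 starts on a Sunday; its first Saturday is the 7th, so the 4th Saturday is the 28th — 28 August 1993.
28 August 1993 is after 23 August 1993, so that is the next one.

28 August 1993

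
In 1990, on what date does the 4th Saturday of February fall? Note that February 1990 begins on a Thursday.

24 February 1990

February 1990 begins on a Thursday, so the first Saturday is February 3 (2 days later).
The 4th Saturday is 3 weeks later: 3 + 21 = 24.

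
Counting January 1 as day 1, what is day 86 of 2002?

Jan has 31 days (86 − 31 = 55 remain).
Feb has 28 days (55 − 28 = 27 remain).
27 into Mar → Mar 27.

Mar 27, 2002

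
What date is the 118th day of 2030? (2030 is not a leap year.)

January has 31 days (118 − 31 = 87 remain).
February has 28 days (87 − 28 = 59 remain).
March has 31 days (59 − 31 = 28 remain).
28 into April → April 28.

2030-04-28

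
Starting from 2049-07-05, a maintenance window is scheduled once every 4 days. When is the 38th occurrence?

The 38th occurrence is 37 intervals after the first: 37 × 4 = 148 days after 2049-07-05.
July has 31 days — 26 days to the end of July leaves 122.
August has 31 days (91 left).
September has 30 days (61 left).
October has 31 days (30 left).
30 days into November → 2049-11-30.

2049-11-30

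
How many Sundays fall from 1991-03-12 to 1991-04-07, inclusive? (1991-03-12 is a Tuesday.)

1991-03-12 is a Tuesday; the first Sunday on or after it is 1991-03-17 (5 days later).
From 1991-03-17 to 1991-04-07: 14 + 7 = 21 days (rest of March, April).
21 ÷ 7 = 3 full weeks with remainder 0, so 3 more Sundays after the first → 4.

4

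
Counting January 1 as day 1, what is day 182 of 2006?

Jan has 31 days (182 − 31 = 151 remain).
Feb has 28 days (151 − 28 = 123 remain).
Mar has 31 days (123 − 31 = 92 remain).
Apr has 30 days (92 − 30 = 62 remain).
May has 31 days (62 − 31 = 31 remain).
Jun has 30 days (31 − 30 = 1 remain).
1 into Jul → Jul 1.

Jul 1, 2006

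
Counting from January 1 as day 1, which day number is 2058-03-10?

69

Days in months before March: 31 + 28 = 59.
Plus 10 days into March → day 69.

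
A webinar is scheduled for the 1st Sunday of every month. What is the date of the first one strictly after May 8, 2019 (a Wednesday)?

Jun 2, 2019

May 2019 starts on a Wednesday, so its 1st Sunday is May 5, 2019 (4 days in).
That is not after May 8, 2019, so look at Jun 2019.
Jun 2019 starts on a Saturday, so its 1st Sunday is Jun 2, 2019 (1 day in).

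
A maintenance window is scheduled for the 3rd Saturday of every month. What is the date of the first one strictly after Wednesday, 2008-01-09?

January 2008 starts on a Tuesday; its first Saturday is the 5th, so the 3rd Saturday is the 19th — 2008-01-19.
2008-01-19 is after 2008-01-09, so that is the next one.

2008-01-19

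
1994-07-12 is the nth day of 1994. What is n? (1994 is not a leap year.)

193

Days in months before July: 31 + 28 + 31 + 30 + 31 + 30 = 181.
Plus 12 days into July → day 193.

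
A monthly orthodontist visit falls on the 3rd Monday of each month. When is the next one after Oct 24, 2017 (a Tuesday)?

Oct 2017 starts on a Sunday; its first Monday is the 2nd, so the 3rd Monday is the 16th — Oct 16, 2017.
That is not after Oct 24, 2017, so look at Nov 2017.
Nov 2017 starts on a Wednesday; its first Monday is the 6th, so the 3rd Monday is the 20th — Nov 20, 2017.

Nov 20, 2017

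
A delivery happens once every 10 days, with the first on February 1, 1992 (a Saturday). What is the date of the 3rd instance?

February 21, 1992

The 3rd occurrence is 2 intervals after the first: 2 × 10 = 20 days after February 1, 1992.
20 days later is February 21, 1992.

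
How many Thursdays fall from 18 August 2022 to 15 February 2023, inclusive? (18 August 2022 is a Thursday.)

26

18 August 2022 is a Thursday; the first Thursday on or after it is 18 August 2022.
From 18 August 2022 to 15 February 2023: 13 + 30 + 31 + 30 + 31 + 31 + 15 = 181 days (rest of August, September, October, November, December, January, February).
181 ÷ 7 = 25 full weeks with remainder 6, so 25 more Thursdays after the first → 26.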